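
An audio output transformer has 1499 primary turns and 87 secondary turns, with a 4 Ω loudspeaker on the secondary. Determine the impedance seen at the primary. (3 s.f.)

Z_p = (N_p/N_s)² × Z_s = (1499/87)² × 4 = 1190 Ω.

Z_p ≈ 1190 Ω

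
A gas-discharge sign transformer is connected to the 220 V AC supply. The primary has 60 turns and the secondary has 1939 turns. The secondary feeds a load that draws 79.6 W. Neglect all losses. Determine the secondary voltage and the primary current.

V_s ≈ 7110 V, I_p ≈ 0.362 A

V_s = V_p × N_s/N_p = 220 × 1939/60 = 7109.7 V.
I_s = P/V_s = 79.6/7109.7 = 0.011196 A.
I_p = I_s × N_s/N_p = 0.011196 × 1939/60 = 0.362 A.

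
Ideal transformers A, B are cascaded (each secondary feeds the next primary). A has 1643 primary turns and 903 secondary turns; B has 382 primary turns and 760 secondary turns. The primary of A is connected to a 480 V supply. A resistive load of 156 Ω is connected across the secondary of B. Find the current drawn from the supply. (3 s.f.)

Secondary of A: V = 480.00 × 903/1643 = 263.81 V.
Secondary of B: V = 263.81 × 760/382 = 524.86 V.
I_load = 524.86/156 = 3.3645 A, so P_out = 524.86 × 3.3645 = 1765.9 W.
All ideal ⇒ P_in = P_out, so I_supply = 1765.9/480 = 3.68 A.

I_supply ≈ 3.68 A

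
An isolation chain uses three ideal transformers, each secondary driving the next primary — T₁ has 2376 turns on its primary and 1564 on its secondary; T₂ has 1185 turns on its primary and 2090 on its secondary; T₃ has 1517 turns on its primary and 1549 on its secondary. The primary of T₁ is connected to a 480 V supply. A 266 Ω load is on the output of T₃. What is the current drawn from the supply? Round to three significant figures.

I_supply ≈ 2.54 A

After T₁: V = 480.00 × 1564/2376 = 315.96 V.
After T₂: V = 315.96 × 2090/1185 = 557.26 V.
After T₃: V = 557.26 × 1549/1517 = 569.02 V.
I_load = 569.02/266 = 2.1392 A, so P_out = 569.02 × 2.1392 = 1217.2 W.
All ideal ⇒ P_in = P_out, so I_supply = 1217.2/480 = 2.54 A.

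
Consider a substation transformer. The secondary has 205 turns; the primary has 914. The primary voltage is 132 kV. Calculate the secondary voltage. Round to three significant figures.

V_s/V_p = N_s/N_p, so V_s = 132000 × 205/914 = 29600 V.

V_s ≈ 29600 V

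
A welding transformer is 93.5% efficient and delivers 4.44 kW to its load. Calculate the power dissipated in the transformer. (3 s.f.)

P_loss ≈ 309 W

P_in = P_out/η = 4440/0.935 = 4748.66 W.
P_loss = P_in − P_out = 4748.66 − 4440 = 309 W.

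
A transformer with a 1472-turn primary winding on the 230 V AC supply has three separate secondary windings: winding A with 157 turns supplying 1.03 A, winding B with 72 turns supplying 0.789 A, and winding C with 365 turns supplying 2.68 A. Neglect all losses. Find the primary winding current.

I_p ≈ 0.813 A

V_A = 230 × 157/1472 = 24.531 V; V_B = 230 × 72/1472 = 11.250 V; V_C = 230 × 365/1472 = 57.031 V.
P_out = V_A I_A + V_B I_B + V_C I_C = 24.531×1.03 + 11.250×0.789 + 57.031×2.68 = 25.267 + 8.8763 + 152.84 = 186.99 W.
Ideal ⇒ P_in = P_out, so I_p = P_out/V_p = 186.99/230 = 0.813 A.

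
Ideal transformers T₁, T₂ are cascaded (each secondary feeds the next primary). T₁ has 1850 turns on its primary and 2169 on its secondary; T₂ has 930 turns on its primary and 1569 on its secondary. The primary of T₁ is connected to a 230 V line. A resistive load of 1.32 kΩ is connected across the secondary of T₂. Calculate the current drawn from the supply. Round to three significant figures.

I_supply ≈ 0.682 A

After T₁: V = 230.00 × 2169/1850 = 269.66 V.
After T₂: V = 269.66 × 1569/930 = 454.94 V.
I_load = 454.94/1320 = 0.34465 A, so P_out = 454.94 × 0.34465 = 156.80 W.
All ideal ⇒ P_in = P_out, so I_supply = 156.80/230 = 0.682 A.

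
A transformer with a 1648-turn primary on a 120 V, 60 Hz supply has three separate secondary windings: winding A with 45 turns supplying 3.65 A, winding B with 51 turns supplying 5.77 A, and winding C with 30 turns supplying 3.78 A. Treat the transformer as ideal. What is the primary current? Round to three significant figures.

V_A = 120 × 45/1648 = 3.2767 V; V_B = 120 × 51/1648 = 3.7136 V; V_C = 120 × 30/1648 = 2.1845 V.
P_out = V_A I_A + V_B I_B + V_C I_C = 3.2767×3.65 + 3.7136×5.77 + 2.1845×3.78 = 11.960 + 21.427 + 8.2573 = 41.645 W.
Ideal ⇒ P_in = P_out, so I_p = P_out/V_p = 41.645/120 = 0.347 A.

I_p ≈ 0.347 A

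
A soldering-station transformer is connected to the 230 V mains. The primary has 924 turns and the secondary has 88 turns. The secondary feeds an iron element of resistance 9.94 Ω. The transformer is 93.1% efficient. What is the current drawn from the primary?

I_p ≈ 0.225 A

V_s = 230 × 88/924 = 21.905 V.
I_s = V_s/R = 21.905/9.94 = 2.2037 A.
P_out = V_s I_s = 21.905 × 2.2037 = 48.271 W.
P_in = P_out/η = 48.271/0.931 = 51.849 W.
I_p = P_in/V_p = 51.849/230 = 0.225 A.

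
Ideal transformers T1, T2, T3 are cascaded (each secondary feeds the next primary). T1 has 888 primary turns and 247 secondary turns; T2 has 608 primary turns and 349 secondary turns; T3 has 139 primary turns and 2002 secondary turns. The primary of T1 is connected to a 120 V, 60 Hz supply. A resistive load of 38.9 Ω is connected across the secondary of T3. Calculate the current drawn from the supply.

I_supply ≈ 16.3 A

Secondary of T1: V = 120.00 × 247/888 = 33.378 V.
Secondary of T2: V = 33.378 × 349/608 = 19.160 V.
Secondary of T3: V = 19.160 × 2002/139 = 275.95 V.
I_load = 275.95/38.9 = 7.0939 A, so P_out = 275.95 × 7.0939 = 1957.6 W.
All ideal ⇒ P_in = P_out, so I_supply = 1957.6/120 = 16.3 A.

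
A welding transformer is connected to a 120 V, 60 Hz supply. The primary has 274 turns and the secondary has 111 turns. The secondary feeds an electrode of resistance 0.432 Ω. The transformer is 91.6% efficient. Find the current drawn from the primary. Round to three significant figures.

V_s = 120 × 111/274 = 48.613 V.
I_s = V_s/R = 48.613/0.432 = 112.53 A.
P_out = V_s I_s = 48.613 × 112.53 = 5470.5 W.
P_in = P_out/η = 5470.5/0.916 = 5972.1 W.
I_p = P_in/V_p = 5972.1/120 = 49.8 A.

I_p ≈ 49.8 A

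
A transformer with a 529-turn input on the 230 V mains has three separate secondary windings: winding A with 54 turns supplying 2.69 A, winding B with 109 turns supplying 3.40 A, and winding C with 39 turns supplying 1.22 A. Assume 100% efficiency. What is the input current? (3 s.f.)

V_A = 230 × 54/529 = 23.478 V; V_B = 230 × 109/529 = 47.391 V; V_C = 230 × 39/529 = 16.957 V.
P_out = V_A I_A + V_B I_B + V_C I_C = 23.478×2.69 + 47.391×3.40 + 16.957×1.22 = 63.157 + 161.13 + 20.687 = 244.97 W.
Ideal ⇒ P_in = P_out, so I_in = P_out/V_in = 244.97/230 = 1.07 A.

I_in ≈ 1.07 A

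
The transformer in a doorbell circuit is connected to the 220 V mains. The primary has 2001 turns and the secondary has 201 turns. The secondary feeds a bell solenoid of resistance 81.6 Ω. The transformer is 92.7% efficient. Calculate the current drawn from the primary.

I_p ≈ 0.0293 A

V_s = 220 × 201/2001 = 22.099 V.
I_s = V_s/R = 22.099/81.6 = 0.27082 A.
P_out = V_s I_s = 22.099 × 0.27082 = 5.9848 W.
P_in = P_out/η = 5.9848/0.927 = 6.4561 W.
I_p = P_in/V_p = 6.4561/220 = 0.0293 A.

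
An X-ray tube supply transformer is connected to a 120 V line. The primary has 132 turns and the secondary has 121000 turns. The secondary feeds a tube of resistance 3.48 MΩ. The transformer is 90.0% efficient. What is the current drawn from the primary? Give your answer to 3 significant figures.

V_s = 120 × 121000/132 = 110000 V.
I_s = V_s/R = 110000/(3.48×10^6) = 0.031609 A.
P_out = V_s I_s = 110000 × 0.031609 = 3477.0 W.
P_in = P_out/η = 3477.0/0.900 = 3863.3 W.
I_p = P_in/V_p = 3863.3/120 = 32.2 A.

I_p ≈ 32.2 A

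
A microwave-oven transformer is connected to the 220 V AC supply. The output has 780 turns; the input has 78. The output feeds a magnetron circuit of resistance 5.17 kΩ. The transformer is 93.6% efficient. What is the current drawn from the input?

V_out = 220 × 780/78 = 2200.0 V.
I_out = V_out/R = 2200.0/5170 = 0.42553 A.
P_out = V_out I_out = 2200.0 × 0.42553 = 936.17 W.
P_in = P_out/η = 936.17/0.936 = 1000.2 W.
I_in = P_in/V_in = 1000.2/220 = 4.55 A.

I_in ≈ 4.55 A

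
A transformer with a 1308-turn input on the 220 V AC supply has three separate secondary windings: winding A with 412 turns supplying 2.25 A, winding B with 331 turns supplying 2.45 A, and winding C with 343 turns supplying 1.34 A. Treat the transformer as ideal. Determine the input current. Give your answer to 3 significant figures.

I_in ≈ 1.68 A

V_A = 220 × 412/1308 = 69.297 V; V_B = 220 × 331/1308 = 55.673 V; V_C = 220 × 343/1308 = 57.691 V.
P_out = V_A I_A + V_B I_B + V_C I_C = 69.297×2.25 + 55.673×2.45 + 57.691×1.34 = 155.92 + 136.40 + 77.306 = 369.62 W.
Ideal ⇒ P_in = P_out, so I_in = P_out/V_in = 369.62/220 = 1.68 A.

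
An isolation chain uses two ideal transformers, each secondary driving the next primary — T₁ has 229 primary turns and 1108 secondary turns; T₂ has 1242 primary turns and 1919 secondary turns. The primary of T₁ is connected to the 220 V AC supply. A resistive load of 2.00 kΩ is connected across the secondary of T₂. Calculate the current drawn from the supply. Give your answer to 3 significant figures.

I_supply ≈ 6.15 A

Secondary of T₁: V = 220.00 × 1108/229 = 1064.5 V.
Secondary of T₂: V = 1064.5 × 1919/1242 = 1644.7 V.
I_load = 1644.7/2000 = 0.82234 A, so P_out = 1644.7 × 0.82234 = 1352.5 W.
All ideal ⇒ P_in = P_out, so I_supply = 1352.5/220 = 6.15 A.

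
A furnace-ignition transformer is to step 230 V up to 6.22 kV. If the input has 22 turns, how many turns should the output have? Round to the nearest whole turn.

N_out/N_in = V_out/V_in, so N_out = 22 × 6220/230 = 595.0 ≈ 595 turns.

N_out = 595 turns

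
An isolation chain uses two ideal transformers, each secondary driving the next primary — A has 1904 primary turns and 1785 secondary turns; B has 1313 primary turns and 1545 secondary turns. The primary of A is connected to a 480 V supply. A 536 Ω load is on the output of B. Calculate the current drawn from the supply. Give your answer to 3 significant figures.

Secondary of A: V = 480.00 × 1785/1904 = 450.00 V.
Secondary of B: V = 450.00 × 1545/1313 = 529.51 V.
I_load = 529.51/536 = 0.98790 A, so P_out = 529.51 × 0.98790 = 523.10 W.
All ideal ⇒ P_in = P_out, so I_supply = 523.10/480 = 1.09 A.

I_supply ≈ 1.09 A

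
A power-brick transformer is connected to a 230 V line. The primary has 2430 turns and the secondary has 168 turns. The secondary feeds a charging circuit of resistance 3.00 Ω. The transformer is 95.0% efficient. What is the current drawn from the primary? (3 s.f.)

I_p ≈ 0.386 A

V_s = 230 × 168/2430 = 15.901 V.
I_s = V_s/R = 15.901/3.00 = 5.3004 A.
P_out = V_s I_s = 15.901 × 5.3004 = 84.283 W.
P_in = P_out/η = 84.283/0.950 = 88.719 W.
I_p = P_in/V_p = 88.719/230 = 0.386 A.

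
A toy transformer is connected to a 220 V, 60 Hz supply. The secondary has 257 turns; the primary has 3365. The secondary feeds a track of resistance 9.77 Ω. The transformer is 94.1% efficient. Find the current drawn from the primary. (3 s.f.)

I_p ≈ 0.140 A

V_s = 220 × 257/3365 = 16.802 V.
I_s = V_s/R = 16.802/9.77 = 1.7198 A.
P_out = V_s I_s = 16.802 × 1.7198 = 28.897 W.
P_in = P_out/η = 28.897/0.941 = 30.708 W.
I_p = P_in/V_p = 30.708/220 = 0.140 A.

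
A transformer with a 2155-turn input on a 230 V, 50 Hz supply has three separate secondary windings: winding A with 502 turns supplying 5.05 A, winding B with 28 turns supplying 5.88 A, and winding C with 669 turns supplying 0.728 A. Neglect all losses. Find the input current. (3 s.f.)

V_A = 230 × 502/2155 = 53.578 V; V_B = 230 × 28/2155 = 2.9884 V; V_C = 230 × 669/2155 = 71.401 V.
P_out = V_A I_A + V_B I_B + V_C I_C = 53.578×5.05 + 2.9884×5.88 + 71.401×0.728 = 270.57 + 17.572 + 51.980 = 340.12 W.
Ideal ⇒ P_in = P_out, so I_in = P_out/V_in = 340.12/230 = 1.48 A.

I_in ≈ 1.48 A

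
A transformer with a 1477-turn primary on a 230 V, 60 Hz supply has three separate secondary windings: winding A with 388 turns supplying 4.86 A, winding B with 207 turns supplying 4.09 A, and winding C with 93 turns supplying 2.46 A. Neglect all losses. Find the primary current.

V_A = 230 × 388/1477 = 60.420 V; V_B = 230 × 207/1477 = 32.234 V; V_C = 230 × 93/1477 = 14.482 V.
P_out = V_A I_A + V_B I_B + V_C I_C = 60.420×4.86 + 32.234×4.09 + 14.482×2.46 = 293.64 + 131.84 + 35.626 = 461.10 W.
Ideal ⇒ P_in = P_out, so I_p = P_out/V_p = 461.10/230 = 2.00 A.

I_p ≈ 2.00 A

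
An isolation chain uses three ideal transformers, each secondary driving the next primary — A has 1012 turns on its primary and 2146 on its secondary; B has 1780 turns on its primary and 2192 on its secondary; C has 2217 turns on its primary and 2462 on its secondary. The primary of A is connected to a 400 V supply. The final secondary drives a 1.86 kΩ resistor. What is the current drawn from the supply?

I_supply ≈ 1.81 A

After A: V = 400.00 × 2146/1012 = 848.22 V.
After B: V = 848.22 × 2192/1780 = 1044.6 V.
After C: V = 1044.6 × 2462/2217 = 1160.0 V.
I_load = 1160.0/1860 = 0.62365 A, so P_out = 1160.0 × 0.62365 = 723.42 W.
All ideal ⇒ P_in = P_out, so I_supply = 723.42/400 = 1.81 A.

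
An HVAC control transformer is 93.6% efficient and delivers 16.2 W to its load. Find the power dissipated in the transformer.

P_in = P_out/η = 16.2/0.936 = 17.3077 W.
P_loss = P_in − P_out = 17.3077 − 16.2 = 1.11 W.

P_loss ≈ 1.11 W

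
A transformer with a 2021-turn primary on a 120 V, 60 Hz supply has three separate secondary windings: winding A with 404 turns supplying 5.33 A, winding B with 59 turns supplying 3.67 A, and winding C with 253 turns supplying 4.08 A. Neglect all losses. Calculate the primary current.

I_p ≈ 1.68 A

V_A = 120 × 404/2021 = 23.988 V; V_B = 120 × 59/2021 = 3.5032 V; V_C = 120 × 253/2021 = 15.022 V.
P_out = V_A I_A + V_B I_B + V_C I_C = 23.988×5.33 + 3.5032×3.67 + 15.022×4.08 = 127.86 + 12.857 + 61.291 = 202.00 W.
Ideal ⇒ P_in = P_out, so I_p = P_out/V_p = 202.00/120 = 1.68 A.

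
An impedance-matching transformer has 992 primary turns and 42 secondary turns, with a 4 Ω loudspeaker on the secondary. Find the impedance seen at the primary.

Z_p ≈ 2230 Ω

Z_p = (N_p/N_s)² × Z_s = (992/42)² × 4 = 2230 Ω.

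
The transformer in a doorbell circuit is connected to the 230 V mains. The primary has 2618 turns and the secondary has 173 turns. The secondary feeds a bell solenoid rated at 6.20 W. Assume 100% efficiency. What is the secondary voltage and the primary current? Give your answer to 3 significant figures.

V_s = V_p × N_s/N_p = 230 × 173/2618 = 15.199 V.
I_s = P/V_s = 6.20/15.199 = 0.40793 A.
I_p = I_s × N_s/N_p = 0.40793 × 173/2618 = 0.0270 A.

V_s ≈ 15.2 V, I_p ≈ 0.0270 A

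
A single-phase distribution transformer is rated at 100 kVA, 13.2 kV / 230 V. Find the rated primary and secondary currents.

I_p ≈ 7.58 A, I_s ≈ 435 A

I_p = S/V_p = 100000/13200 = 7.58 A.
I_s = S/V_s = 100000/230 = 435 A.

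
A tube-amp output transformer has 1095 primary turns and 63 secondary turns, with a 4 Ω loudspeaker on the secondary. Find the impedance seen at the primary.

Z_p ≈ 1210 Ω

Z_p = (N_p/N_s)² × Z_s = (1095/63)² × 4 = 1210 Ω.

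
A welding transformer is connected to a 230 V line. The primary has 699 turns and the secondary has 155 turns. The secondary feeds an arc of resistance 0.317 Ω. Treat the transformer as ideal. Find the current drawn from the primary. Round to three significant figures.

I_p ≈ 35.7 A

V_s = V_p × N_s/N_p = 230 × 155/699 = 51.001 V.
I_s = V_s/R = 51.001/0.317 = 160.89 A.
For an ideal transformer I_p N_p = I_s N_s, so I_p = 160.89 × 155/699 = 35.7 A.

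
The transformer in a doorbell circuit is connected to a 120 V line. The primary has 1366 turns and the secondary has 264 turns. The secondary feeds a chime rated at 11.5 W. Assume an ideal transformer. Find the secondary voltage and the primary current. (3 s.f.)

V_s ≈ 23.2 V, I_p ≈ 0.0958 A

V_s = V_p × N_s/N_p = 120 × 264/1366 = 23.192 V.
I_s = P/V_s = 11.5/23.192 = 0.49586 A.
I_p = I_s × N_s/N_p = 0.49586 × 264/1366 = 0.0958 A.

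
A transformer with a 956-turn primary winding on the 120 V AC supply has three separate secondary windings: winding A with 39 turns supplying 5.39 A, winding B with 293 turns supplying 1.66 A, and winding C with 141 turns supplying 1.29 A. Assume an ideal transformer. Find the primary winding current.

I_p ≈ 0.919 A

V_A = 120 × 39/956 = 4.8954 V; V_B = 120 × 293/956 = 36.778 V; V_C = 120 × 141/956 = 17.699 V.
P_out = V_A I_A + V_B I_B + V_C I_C = 4.8954×5.39 + 36.778×1.66 + 17.699×1.29 = 26.386 + 61.052 + 22.831 = 110.27 W.
Ideal ⇒ P_in = P_out, so I_p = P_out/V_p = 110.27/120 = 0.919 A.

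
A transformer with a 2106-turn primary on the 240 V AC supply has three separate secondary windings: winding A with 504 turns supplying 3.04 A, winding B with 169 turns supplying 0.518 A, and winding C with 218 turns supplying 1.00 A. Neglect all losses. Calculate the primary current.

V_A = 240 × 504/2106 = 57.436 V; V_B = 240 × 169/2106 = 19.259 V; V_C = 240 × 218/2106 = 24.843 V.
P_out = V_A I_A + V_B I_B + V_C I_C = 57.436×3.04 + 19.259×0.518 + 24.843×1.00 = 174.61 + 9.9763 + 24.843 = 209.42 W.
Ideal ⇒ P_in = P_out, so I_p = P_out/V_p = 209.42/240 = 0.873 A.

I_p ≈ 0.873 A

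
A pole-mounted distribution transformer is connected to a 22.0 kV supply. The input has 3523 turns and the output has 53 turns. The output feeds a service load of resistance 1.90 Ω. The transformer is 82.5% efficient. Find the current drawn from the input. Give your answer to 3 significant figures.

I_in ≈ 3.18 A

V_out = 22000 × 53/3523 = 330.97 V.
I_out = V_out/R = 330.97/1.90 = 174.19 A.
P_out = V_out I_out = 330.97 × 174.19 = 57653 W.
P_in = P_out/η = 57653/0.825 = 69882 W.
I_in = P_in/V_in = 69882/22000 = 3.18 A.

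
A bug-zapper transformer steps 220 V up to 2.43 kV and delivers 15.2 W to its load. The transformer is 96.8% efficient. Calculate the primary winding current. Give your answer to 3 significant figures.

I_p ≈ 0.0714 A

P_in = P_out/η = 15.2/0.968 = 15.702 W.
I_p = P_in/V_p = 15.702/220 = 0.0714 A.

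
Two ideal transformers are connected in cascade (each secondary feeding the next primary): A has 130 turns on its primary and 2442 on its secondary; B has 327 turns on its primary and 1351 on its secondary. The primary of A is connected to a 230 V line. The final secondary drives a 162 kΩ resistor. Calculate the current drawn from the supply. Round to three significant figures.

I_supply ≈ 8.55 A

Secondary of A: V = 230.00 × 2442/130 = 4320.5 V.
Secondary of B: V = 4320.5 × 1351/327 = 17850 V.
I_load = 17850/162000 = 0.11019 A, so P_out = 17850 × 0.11019 = 1966.8 W.
All ideal ⇒ P_in = P_out, so I_supply = 1966.8/230 = 8.55 A.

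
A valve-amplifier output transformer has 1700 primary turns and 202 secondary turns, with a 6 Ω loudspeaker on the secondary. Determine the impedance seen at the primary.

Z_p = (N_p/N_s)² × Z_s = (1700/202)² × 6 = 425 Ω.

Z_p ≈ 425 Ω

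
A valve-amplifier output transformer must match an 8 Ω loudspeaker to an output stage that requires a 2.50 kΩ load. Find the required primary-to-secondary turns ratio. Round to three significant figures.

N_p/N_s ≈ 17.7

Z_p/Z_s = (N_p/N_s)², so N_p/N_s = √(2500/8) = √312 = 17.7.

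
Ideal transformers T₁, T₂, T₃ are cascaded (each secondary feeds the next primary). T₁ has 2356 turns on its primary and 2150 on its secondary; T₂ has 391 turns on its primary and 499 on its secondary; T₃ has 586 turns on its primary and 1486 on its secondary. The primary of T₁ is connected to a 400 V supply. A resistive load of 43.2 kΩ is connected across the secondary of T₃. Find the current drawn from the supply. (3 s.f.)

I_supply ≈ 0.0808 A

After T₁: V = 400.00 × 2150/2356 = 365.03 V.
After T₂: V = 365.03 × 499/391 = 465.85 V.
After T₃: V = 465.85 × 1486/586 = 1181.3 V.
I_load = 1181.3/43200 = 0.027345 A, so P_out = 1181.3 × 0.027345 = 32.304 W.
All ideal ⇒ P_in = P_out, so I_supply = 32.304/400 = 0.0808 A.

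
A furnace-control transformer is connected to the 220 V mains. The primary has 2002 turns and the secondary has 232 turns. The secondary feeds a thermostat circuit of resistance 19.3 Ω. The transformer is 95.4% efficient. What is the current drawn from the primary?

V_s = 220 × 232/2002 = 25.495 V.
I_s = V_s/R = 25.495/19.3 = 1.3210 A.
P_out = V_s I_s = 25.495 × 1.3210 = 33.677 W.
P_in = P_out/η = 33.677/0.954 = 35.301 W.
I_p = P_in/V_p = 35.301/220 = 0.160 A.

I_p ≈ 0.160 A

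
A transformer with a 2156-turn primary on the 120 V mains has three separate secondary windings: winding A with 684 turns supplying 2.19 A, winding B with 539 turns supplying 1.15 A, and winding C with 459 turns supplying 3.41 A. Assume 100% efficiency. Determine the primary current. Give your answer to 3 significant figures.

V_A = 120 × 684/2156 = 38.071 V; V_B = 120 × 539/2156 = 30.000 V; V_C = 120 × 459/2156 = 25.547 V.
P_out = V_A I_A + V_B I_B + V_C I_C = 38.071×2.19 + 30.000×1.15 + 25.547×3.41 = 83.374 + 34.500 + 87.116 = 204.99 W.
Ideal ⇒ P_in = P_out, so I_p = P_out/V_p = 204.99/120 = 1.71 A.

I_p ≈ 1.71 A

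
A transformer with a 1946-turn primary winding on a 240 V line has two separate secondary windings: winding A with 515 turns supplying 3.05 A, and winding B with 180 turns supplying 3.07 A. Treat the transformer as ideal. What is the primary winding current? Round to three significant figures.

I_p ≈ 1.09 A

V_A = 240 × 515/1946 = 63.515 V; V_B = 240 × 180/1946 = 22.199 V.
P_out = V_A I_A + V_B I_B = 63.515×3.05 + 22.199×3.07 = 193.72 + 68.152 = 261.87 W.
Ideal ⇒ P_in = P_out, so I_p = P_out/V_p = 261.87/240 = 1.09 A.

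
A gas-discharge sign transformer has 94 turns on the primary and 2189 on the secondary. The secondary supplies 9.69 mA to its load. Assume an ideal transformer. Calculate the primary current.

I_p ≈ 0.226 A

For an ideal transformer I_p/I_s = N_s/N_p, so I_p = 0.00969 × 2189/94 = 0.226 A.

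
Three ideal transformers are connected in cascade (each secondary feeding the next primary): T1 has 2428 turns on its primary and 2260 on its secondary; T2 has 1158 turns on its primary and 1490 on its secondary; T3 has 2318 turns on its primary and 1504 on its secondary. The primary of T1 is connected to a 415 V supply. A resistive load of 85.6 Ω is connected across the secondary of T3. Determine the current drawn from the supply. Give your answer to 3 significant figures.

I_supply ≈ 2.93 A

Secondary of T1: V = 415.00 × 2260/2428 = 386.29 V.
Secondary of T2: V = 386.29 × 1490/1158 = 497.03 V.
Secondary of T3: V = 497.03 × 1504/2318 = 322.49 V.
I_load = 322.49/85.6 = 3.7674 A, so P_out = 322.49 × 3.7674 = 1215.0 W.
All ideal ⇒ P_in = P_out, so I_supply = 1215.0/415 = 2.93 A.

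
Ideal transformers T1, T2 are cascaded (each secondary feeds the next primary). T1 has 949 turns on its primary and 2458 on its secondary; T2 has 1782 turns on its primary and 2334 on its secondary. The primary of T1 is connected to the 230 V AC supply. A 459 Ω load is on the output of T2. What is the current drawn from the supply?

Secondary of T1: V = 230.00 × 2458/949 = 595.72 V.
Secondary of T2: V = 595.72 × 2334/1782 = 780.26 V.
I_load = 780.26/459 = 1.6999 A, so P_out = 780.26 × 1.6999 = 1326.4 W.
All ideal ⇒ P_in = P_out, so I_supply = 1326.4/230 = 5.77 A.

I_supply ≈ 5.77 A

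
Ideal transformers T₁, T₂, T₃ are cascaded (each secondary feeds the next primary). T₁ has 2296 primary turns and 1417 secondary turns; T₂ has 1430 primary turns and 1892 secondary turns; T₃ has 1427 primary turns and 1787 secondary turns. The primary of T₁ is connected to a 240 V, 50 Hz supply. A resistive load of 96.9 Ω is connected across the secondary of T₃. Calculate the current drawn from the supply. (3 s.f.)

I_supply ≈ 2.59 A

After T₁: V = 240.00 × 1417/2296 = 148.12 V.
After T₂: V = 148.12 × 1892/1430 = 195.97 V.
After T₃: V = 195.97 × 1787/1427 = 245.41 V.
I_load = 245.41/96.9 = 2.5326 A, so P_out = 245.41 × 2.5326 = 621.54 W.
All ideal ⇒ P_in = P_out, so I_supply = 621.54/240 = 2.59 A.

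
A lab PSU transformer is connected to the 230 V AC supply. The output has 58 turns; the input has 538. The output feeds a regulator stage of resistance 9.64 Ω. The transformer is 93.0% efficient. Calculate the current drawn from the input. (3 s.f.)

I_in ≈ 0.298 A

V_out = 230 × 58/538 = 24.796 V.
I_out = V_out/R = 24.796/9.64 = 2.5722 A.
P_out = V_out I_out = 24.796 × 2.5722 = 63.778 W.
P_in = P_out/η = 63.778/0.930 = 68.578 W.
I_in = P_in/V_in = 68.578/230 = 0.298 A.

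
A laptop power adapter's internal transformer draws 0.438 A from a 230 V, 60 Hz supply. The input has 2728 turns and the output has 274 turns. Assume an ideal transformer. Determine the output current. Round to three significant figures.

I_out/I_in = N_in/N_out, so I_out = 0.438 × 2728/274 = 4.36 A.

I_out ≈ 4.36 A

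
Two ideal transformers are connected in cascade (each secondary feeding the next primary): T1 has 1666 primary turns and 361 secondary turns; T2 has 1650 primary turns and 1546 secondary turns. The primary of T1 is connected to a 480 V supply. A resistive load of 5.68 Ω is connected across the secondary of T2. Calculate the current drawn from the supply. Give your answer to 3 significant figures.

After T1: V = 480.00 × 361/1666 = 104.01 V.
After T2: V = 104.01 × 1546/1650 = 97.454 V.
I_load = 97.454/5.68 = 17.157 A, so P_out = 97.454 × 17.157 = 1672.1 W.
All ideal ⇒ P_in = P_out, so I_supply = 1672.1/480 = 3.48 A.

I_supply ≈ 3.48 A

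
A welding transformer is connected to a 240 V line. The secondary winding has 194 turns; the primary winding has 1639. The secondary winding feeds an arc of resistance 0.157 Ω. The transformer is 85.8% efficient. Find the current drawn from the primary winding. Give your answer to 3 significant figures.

V_s = 240 × 194/1639 = 28.408 V.
I_s = V_s/R = 28.408/0.157 = 180.94 A.
P_out = V_s I_s = 28.408 × 180.94 = 5140.1 W.
P_in = P_out/η = 5140.1/0.858 = 5990.7 W.
I_p = P_in/V_p = 5990.7/240 = 25.0 A.

I_p ≈ 25.0 A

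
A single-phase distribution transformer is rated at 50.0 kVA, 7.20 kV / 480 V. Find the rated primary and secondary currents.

I_p = S/V_p = 50000/7200 = 6.94 A.
I_s = S/V_s = 50000/480 = 104 A.

I_p ≈ 6.94 A, I_s ≈ 104 A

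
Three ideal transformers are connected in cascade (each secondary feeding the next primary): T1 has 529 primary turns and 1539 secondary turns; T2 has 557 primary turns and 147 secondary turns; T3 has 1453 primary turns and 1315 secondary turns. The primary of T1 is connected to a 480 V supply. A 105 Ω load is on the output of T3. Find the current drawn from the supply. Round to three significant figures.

Secondary of T1: V = 480.00 × 1539/529 = 1396.4 V.
Secondary of T2: V = 1396.4 × 147/557 = 368.54 V.
Secondary of T3: V = 368.54 × 1315/1453 = 333.54 V.
I_load = 333.54/105 = 3.1766 A, so P_out = 333.54 × 3.1766 = 1059.5 W.
All ideal ⇒ P_in = P_out, so I_supply = 1059.5/480 = 2.21 A.

I_supply ≈ 2.21 A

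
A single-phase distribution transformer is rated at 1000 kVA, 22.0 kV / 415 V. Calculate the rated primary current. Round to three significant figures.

I_p ≈ 45.5 A

I_p = S/V_p = 1000000/22000 = 45.5 A.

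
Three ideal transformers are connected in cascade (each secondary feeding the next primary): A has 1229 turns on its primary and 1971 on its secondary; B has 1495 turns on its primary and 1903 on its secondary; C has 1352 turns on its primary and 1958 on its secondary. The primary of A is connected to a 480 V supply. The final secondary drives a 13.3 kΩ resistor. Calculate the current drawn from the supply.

After A: V = 480.00 × 1971/1229 = 769.80 V.
After B: V = 769.80 × 1903/1495 = 979.88 V.
After C: V = 979.88 × 1958/1352 = 1419.1 V.
I_load = 1419.1/13300 = 0.10670 A, so P_out = 1419.1 × 0.10670 = 151.41 W.
All ideal ⇒ P_in = P_out, so I_supply = 151.41/480 = 0.315 A.

I_supply ≈ 0.315 A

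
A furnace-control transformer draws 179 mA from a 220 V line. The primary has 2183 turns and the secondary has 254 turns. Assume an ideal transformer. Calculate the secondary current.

I_s/I_p = N_p/N_s, so I_s = 0.179 × 2183/254 = 1.54 A.

I_s ≈ 1.54 A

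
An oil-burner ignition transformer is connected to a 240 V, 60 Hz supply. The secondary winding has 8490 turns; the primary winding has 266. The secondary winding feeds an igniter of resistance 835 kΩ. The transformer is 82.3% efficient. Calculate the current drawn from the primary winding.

V_s = 240 × 8490/266 = 7660.2 V.
I_s = V_s/R = 7660.2/835000 = 0.0091738 A.
P_out = V_s I_s = 7660.2 × 0.0091738 = 70.273 W.
P_in = P_out/η = 70.273/0.823 = 85.386 W.
I_p = P_in/V_p = 85.386/240 = 0.356 A.

I_p ≈ 0.356 A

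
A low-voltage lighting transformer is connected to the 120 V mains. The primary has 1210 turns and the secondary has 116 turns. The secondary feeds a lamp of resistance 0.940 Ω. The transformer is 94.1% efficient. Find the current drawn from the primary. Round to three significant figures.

V_s = 120 × 116/1210 = 11.504 V.
I_s = V_s/R = 11.504/0.940 = 12.238 A.
P_out = V_s I_s = 11.504 × 12.238 = 140.79 W.
P_in = P_out/η = 140.79/0.941 = 149.62 W.
I_p = P_in/V_p = 149.62/120 = 1.25 A.

I_p ≈ 1.25 A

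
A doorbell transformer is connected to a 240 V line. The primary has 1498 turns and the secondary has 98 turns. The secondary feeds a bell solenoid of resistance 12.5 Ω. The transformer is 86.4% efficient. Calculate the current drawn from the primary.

I_p ≈ 0.0951 A

V_s = 240 × 98/1498 = 15.701 V.
I_s = V_s/R = 15.701/12.5 = 1.2561 A.
P_out = V_s I_s = 15.701 × 1.2561 = 19.722 W.
P_in = P_out/η = 19.722/0.864 = 22.826 W.
I_p = P_in/V_p = 22.826/240 = 0.0951 A.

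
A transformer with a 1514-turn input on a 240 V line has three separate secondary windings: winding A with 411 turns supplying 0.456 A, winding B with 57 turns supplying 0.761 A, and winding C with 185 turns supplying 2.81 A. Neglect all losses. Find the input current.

V_A = 240 × 411/1514 = 65.152 V; V_B = 240 × 57/1514 = 9.0357 V; V_C = 240 × 185/1514 = 29.326 V.
P_out = V_A I_A + V_B I_B + V_C I_C = 65.152×0.456 + 9.0357×0.761 + 29.326×2.81 = 29.709 + 6.8761 + 82.407 = 118.99 W.
Ideal ⇒ P_in = P_out, so I_in = P_out/V_in = 118.99/240 = 0.496 A.

I_in ≈ 0.496 A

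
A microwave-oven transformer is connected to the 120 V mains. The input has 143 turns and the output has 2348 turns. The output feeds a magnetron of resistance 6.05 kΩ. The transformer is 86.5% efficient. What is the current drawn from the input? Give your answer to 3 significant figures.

V_out = 120 × 2348/143 = 1970.3 V.
I_out = V_out/R = 1970.3/6050 = 0.32568 A.
P_out = V_out I_out = 1970.3 × 0.32568 = 641.70 W.
P_in = P_out/η = 641.70/0.865 = 741.85 W.
I_in = P_in/V_in = 741.85/120 = 6.18 A.

I_in ≈ 6.18 A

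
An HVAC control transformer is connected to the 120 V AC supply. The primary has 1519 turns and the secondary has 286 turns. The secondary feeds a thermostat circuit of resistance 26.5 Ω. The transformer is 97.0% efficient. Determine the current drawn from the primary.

I_p ≈ 0.165 A

V_s = 120 × 286/1519 = 22.594 V.
I_s = V_s/R = 22.594/26.5 = 0.85260 A.
P_out = V_s I_s = 22.594 × 0.85260 = 19.263 W.
P_in = P_out/η = 19.263/0.970 = 19.859 W.
I_p = P_in/V_p = 19.859/120 = 0.165 A.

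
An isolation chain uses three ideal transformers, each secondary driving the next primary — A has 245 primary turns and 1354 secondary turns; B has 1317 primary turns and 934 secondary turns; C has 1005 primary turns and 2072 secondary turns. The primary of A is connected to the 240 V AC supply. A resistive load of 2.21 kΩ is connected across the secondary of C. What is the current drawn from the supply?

I_supply ≈ 7.09 A

After A: V = 240.00 × 1354/245 = 1326.4 V.
After B: V = 1326.4 × 934/1317 = 940.64 V.
After C: V = 940.64 × 2072/1005 = 1939.3 V.
I_load = 1939.3/2210 = 0.87752 A, so P_out = 1939.3 × 0.87752 = 1701.8 W.
All ideal ⇒ P_in = P_out, so I_supply = 1701.8/240 = 7.09 A.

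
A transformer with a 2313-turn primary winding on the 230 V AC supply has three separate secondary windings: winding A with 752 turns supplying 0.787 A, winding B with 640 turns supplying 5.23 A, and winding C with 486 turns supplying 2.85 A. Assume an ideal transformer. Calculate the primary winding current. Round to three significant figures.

V_A = 230 × 752/2313 = 74.777 V; V_B = 230 × 640/2313 = 63.640 V; V_C = 230 × 486/2313 = 48.327 V.
P_out = V_A I_A + V_B I_B + V_C I_C = 74.777×0.787 + 63.640×5.23 + 48.327×2.85 = 58.850 + 332.84 + 137.73 = 529.42 W.
Ideal ⇒ P_in = P_out, so I_p = P_out/V_p = 529.42/230 = 2.30 A.

I_p ≈ 2.30 A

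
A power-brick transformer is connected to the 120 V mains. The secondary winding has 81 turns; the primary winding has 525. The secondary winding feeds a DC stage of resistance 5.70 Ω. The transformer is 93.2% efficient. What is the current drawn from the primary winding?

V_s = 120 × 81/525 = 18.514 V.
I_s = V_s/R = 18.514/5.70 = 3.2481 A.
P_out = V_s I_s = 18.514 × 3.2481 = 60.137 W.
P_in = P_out/η = 60.137/0.932 = 64.524 W.
I_p = P_in/V_p = 64.524/120 = 0.538 A.

I_p ≈ 0.538 A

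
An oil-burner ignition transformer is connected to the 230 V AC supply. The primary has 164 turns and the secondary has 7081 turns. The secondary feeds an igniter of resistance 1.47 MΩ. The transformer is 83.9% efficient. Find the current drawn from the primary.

I_p ≈ 0.348 A

V_s = 230 × 7081/164 = 9930.7 V.
I_s = V_s/R = 9930.7/(1.47×10^6) = 0.0067556 A.
P_out = V_s I_s = 9930.7 × 0.0067556 = 67.087 W.
P_in = P_out/η = 67.087/0.839 = 79.961 W.
I_p = P_in/V_p = 79.961/230 = 0.348 A.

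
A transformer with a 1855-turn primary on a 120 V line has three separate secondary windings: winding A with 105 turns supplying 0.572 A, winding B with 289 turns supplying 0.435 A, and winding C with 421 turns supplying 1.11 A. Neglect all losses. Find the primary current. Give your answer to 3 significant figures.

I_p ≈ 0.352 A

V_A = 120 × 105/1855 = 6.7925 V; V_B = 120 × 289/1855 = 18.695 V; V_C = 120 × 421/1855 = 27.235 V.
P_out = V_A I_A + V_B I_B + V_C I_C = 6.7925×0.572 + 18.695×0.435 + 27.235×1.11 = 3.8853 + 8.1325 + 30.230 = 42.248 W.
Ideal ⇒ P_in = P_out, so I_p = P_out/V_p = 42.248/120 = 0.352 A.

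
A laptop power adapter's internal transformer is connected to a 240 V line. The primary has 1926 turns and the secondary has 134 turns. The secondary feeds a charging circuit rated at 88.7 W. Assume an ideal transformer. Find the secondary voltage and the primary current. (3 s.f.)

V_s ≈ 16.7 V, I_p ≈ 0.370 A

V_s = V_p × N_s/N_p = 240 × 134/1926 = 16.698 V.
I_s = P/V_s = 88.7/16.698 = 5.3121 A.
I_p = I_s × N_s/N_p = 5.3121 × 134/1926 = 0.370 A.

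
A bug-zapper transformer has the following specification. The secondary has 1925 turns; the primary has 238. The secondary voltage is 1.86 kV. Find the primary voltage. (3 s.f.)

V_p ≈ 230 V

V_p/V_s = N_p/N_s, so V_p = 1860 × 238/1925 = 230 V.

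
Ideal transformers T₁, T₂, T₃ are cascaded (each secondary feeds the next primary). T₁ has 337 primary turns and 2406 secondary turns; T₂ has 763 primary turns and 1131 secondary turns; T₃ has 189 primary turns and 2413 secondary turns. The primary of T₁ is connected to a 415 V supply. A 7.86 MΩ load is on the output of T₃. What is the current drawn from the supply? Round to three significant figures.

I_supply ≈ 0.964 A

Secondary of T₁: V = 415.00 × 2406/337 = 2962.9 V.
Secondary of T₂: V = 2962.9 × 1131/763 = 4391.9 V.
Secondary of T₃: V = 4391.9 × 2413/189 = 56072 V.
I_load = 56072/(7.86×10^6) = 0.0071339 A, so P_out = 56072 × 0.0071339 = 400.01 W.
All ideal ⇒ P_in = P_out, so I_supply = 400.01/415 = 0.964 A.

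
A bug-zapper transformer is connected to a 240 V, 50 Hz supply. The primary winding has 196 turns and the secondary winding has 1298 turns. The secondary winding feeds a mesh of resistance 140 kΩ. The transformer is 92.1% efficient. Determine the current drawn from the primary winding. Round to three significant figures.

V_s = 240 × 1298/196 = 1589.4 V.
I_s = V_s/R = 1589.4/140000 = 0.011353 A.
P_out = V_s I_s = 1589.4 × 0.011353 = 18.044 W.
P_in = P_out/η = 18.044/0.921 = 19.592 W.
I_p = P_in/V_p = 19.592/240 = 0.0816 A.

I_p ≈ 0.0816 A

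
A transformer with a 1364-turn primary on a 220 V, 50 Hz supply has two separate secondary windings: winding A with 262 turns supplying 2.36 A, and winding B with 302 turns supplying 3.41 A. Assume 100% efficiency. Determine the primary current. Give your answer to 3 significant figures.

V_A = 220 × 262/1364 = 42.258 V; V_B = 220 × 302/1364 = 48.710 V.
P_out = V_A I_A + V_B I_B = 42.258×2.36 + 48.710×3.41 = 99.729 + 166.10 = 265.83 W.
Ideal ⇒ P_in = P_out, so I_p = P_out/V_p = 265.83/220 = 1.21 A.

I_p ≈ 1.21 A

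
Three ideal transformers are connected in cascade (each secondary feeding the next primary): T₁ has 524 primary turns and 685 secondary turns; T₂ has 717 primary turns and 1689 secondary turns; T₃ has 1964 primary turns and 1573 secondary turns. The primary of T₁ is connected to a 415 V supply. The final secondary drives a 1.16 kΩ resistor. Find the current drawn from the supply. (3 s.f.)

Secondary of T₁: V = 415.00 × 685/524 = 542.51 V.
Secondary of T₂: V = 542.51 × 1689/717 = 1278.0 V.
Secondary of T₃: V = 1278.0 × 1573/1964 = 1023.5 V.
I_load = 1023.5/1160 = 0.88236 A, so P_out = 1023.5 × 0.88236 = 903.13 W.
All ideal ⇒ P_in = P_out, so I_supply = 903.13/415 = 2.18 A.

I_supply ≈ 2.18 A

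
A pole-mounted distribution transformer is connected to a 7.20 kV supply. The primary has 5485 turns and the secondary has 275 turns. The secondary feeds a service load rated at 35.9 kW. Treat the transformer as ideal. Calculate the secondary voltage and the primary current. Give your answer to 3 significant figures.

V_s = V_p × N_s/N_p = 7200 × 275/5485 = 360.98 V.
I_s = P/V_s = 35900/360.98 = 99.450 A.
I_p = I_s × N_s/N_p = 99.450 × 275/5485 = 4.99 A.

V_s ≈ 361 V, I_p ≈ 4.99 A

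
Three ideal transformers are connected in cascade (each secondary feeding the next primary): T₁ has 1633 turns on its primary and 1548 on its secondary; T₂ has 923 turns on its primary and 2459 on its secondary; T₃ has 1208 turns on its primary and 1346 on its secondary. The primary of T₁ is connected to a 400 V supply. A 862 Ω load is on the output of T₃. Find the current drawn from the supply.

Secondary of T₁: V = 400.00 × 1548/1633 = 379.18 V.
Secondary of T₂: V = 379.18 × 2459/923 = 1010.2 V.
Secondary of T₃: V = 1010.2 × 1346/1208 = 1125.6 V.
I_load = 1125.6/862 = 1.3058 A, so P_out = 1125.6 × 1.3058 = 1469.8 W.
All ideal ⇒ P_in = P_out, so I_supply = 1469.8/400 = 3.67 A.

I_supply ≈ 3.67 A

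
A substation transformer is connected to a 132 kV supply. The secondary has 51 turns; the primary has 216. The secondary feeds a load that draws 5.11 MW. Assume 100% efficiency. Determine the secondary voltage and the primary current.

V_s ≈ 31200 V, I_p ≈ 38.7 A

V_s = V_p × N_s/N_p = 132000 × 51/216 = 31167 V.
I_s = P/V_s = 5.11×10^6/31167 = 163.96 A.
I_p = I_s × N_s/N_p = 163.96 × 51/216 = 38.7 A.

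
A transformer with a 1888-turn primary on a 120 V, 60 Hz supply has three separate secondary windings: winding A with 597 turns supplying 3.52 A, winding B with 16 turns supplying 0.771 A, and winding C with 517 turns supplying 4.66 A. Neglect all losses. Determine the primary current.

V_A = 120 × 597/1888 = 37.945 V; V_B = 120 × 16/1888 = 1.0169 V; V_C = 120 × 517/1888 = 32.860 V.
P_out = V_A I_A + V_B I_B + V_C I_C = 37.945×3.52 + 1.0169×0.771 + 32.860×4.66 = 133.57 + 0.78407 + 153.13 = 287.48 W.
Ideal ⇒ P_in = P_out, so I_p = P_out/V_p = 287.48/120 = 2.40 A.

I_p ≈ 2.40 A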